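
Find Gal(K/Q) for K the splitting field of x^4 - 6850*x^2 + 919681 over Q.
Gal(K/Q) = Z/2Z (cyclic of order 2)

f factors as (x^2 - 6713)(x^2 - 137), so the splitting field is K = Q(sqrt(6713), sqrt(137)). The squarefree part of 6713 is 137 and the squarefree part of 137 is also 137, so sqrt(6713) and sqrt(137) are both rational multiples of sqrt(137). Hence Q(sqrt(6713)) = Q(sqrt(137)) = Q(sqrt(137)), and the splitting field collapses to a single degree-2 extension with Galois group Z/2Z.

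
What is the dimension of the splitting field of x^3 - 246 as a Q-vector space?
[K:Q] = 6

x^3 - 246 has one real root r = 246^(1/3) and two complex roots r*zeta_3, r*zeta_3^2 where zeta_3 = e^(2*pi*i/3). The splitting field is Q(r, zeta_3). [Q(r):Q] = 3 and [Q(zeta_3):Q] = 2 with gcd = 1, so [Q(r, zeta_3):Q] = 3 * 2 = 6.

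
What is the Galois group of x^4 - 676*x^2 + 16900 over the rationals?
Gal(K/Q) = Z/2Z (cyclic of order 2)

f factors as (x^2 - 26)(x^2 - 650), so the splitting field is K = Q(sqrt(26), sqrt(650)). The squarefree part of 26 is 26 and the squarefree part of 650 is also 26, so sqrt(26) and sqrt(650) are both rational multiples of sqrt(26). Hence Q(sqrt(26)) = Q(sqrt(650)) = Q(sqrt(26)), and the splitting field collapses to a single degree-2 extension with Galois group Z/2Z.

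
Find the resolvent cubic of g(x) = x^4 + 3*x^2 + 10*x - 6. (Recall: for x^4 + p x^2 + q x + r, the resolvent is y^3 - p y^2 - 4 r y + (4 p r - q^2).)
h(y) = y^3 - 3*y^2 + 24*y - 172

Identify coefficients: p = 3, q = 10, r = -6.
Plug into h(y) = y^3 - p y^2 - 4 r y + (4 p r - q^2):
  h(y) = y^3 - (3) y^2 - 4*(-6) y + (4*(3)*(-6) - (10)^2)
       = y^3 + (-3) y^2 + (24) y + (-172).
Simplifying: h(y) = y^3 - 3*y^2 + 24*y - 172.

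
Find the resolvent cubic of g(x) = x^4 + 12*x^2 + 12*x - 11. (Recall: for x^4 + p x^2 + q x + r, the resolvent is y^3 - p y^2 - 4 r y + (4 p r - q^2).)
h(y) = y^3 - 12*y^2 + 44*y - 672

Identify coefficients: p = 12, q = 12, r = -11.
Plug into h(y) = y^3 - p y^2 - 4 r y + (4 p r - q^2):
  h(y) = y^3 - (12) y^2 - 4*(-11) y + (4*(12)*(-11) - (12)^2)
       = y^3 + (-12) y^2 + (44) y + (-672).
Simplifying: h(y) = y^3 - 12*y^2 + 44*y - 672.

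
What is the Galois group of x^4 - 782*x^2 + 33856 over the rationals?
Gal(K/Q) = Z/2Z (cyclic of order 2)

f factors as (x^2 - 46)(x^2 - 736), so the splitting field is K = Q(sqrt(46), sqrt(736)). The squarefree part of 46 is 46 and the squarefree part of 736 is also 46, so sqrt(46) and sqrt(736) are both rational multiples of sqrt(46). Hence Q(sqrt(46)) = Q(sqrt(736)) = Q(sqrt(46)), and the splitting field collapses to a single degree-2 extension with Galois group Z/2Z.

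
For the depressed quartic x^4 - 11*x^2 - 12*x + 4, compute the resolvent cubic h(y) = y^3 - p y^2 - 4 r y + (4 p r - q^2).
h(y) = y^3 + 11*y^2 - 16*y - 320

Identify coefficients: p = -11, q = -12, r = 4.
Plug into h(y) = y^3 - p y^2 - 4 r y + (4 p r - q^2):
  h(y) = y^3 - (-11) y^2 - 4*(4) y + (4*(-11)*(4) - (-12)^2)
       = y^3 + (11) y^2 + (-16) y + (-320).
Simplifying: h(y) = y^3 + 11*y^2 - 16*y - 320.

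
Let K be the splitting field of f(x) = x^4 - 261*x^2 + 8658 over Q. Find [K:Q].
[K:Q] = 4

f factors as (x^2 - 222)(x^2 - 39); the splitting field is K = Q(sqrt(222), sqrt(39)). Since 222, 39, and 8658 are all non-squares in Q, the three subfields Q(sqrt(222)), Q(sqrt(39)), Q(sqrt(8658)) are distinct degree-2 extensions, so [K:Q] = 4 (Klein four Galois group).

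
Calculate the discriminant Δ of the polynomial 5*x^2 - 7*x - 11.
Δ = 269

For a quadratic a x^2 + b x + c the discriminant is Δ = b^2 - 4ac = (-7)^2 - 4*(5)*(-11) = 49 - (-220) = 269.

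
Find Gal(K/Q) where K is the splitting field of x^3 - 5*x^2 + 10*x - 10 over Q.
Gal(K/Q) = S_3 (symmetric group of order 6)

Compute the discriminant of x^3 + (-5)*x^2 + (10)*x + (-10): Δ = -200. Since Δ is not a rational square, the Galois group is not contained in A_3; it must be the full S_3 (irreducibility of the cubic rules out anything smaller).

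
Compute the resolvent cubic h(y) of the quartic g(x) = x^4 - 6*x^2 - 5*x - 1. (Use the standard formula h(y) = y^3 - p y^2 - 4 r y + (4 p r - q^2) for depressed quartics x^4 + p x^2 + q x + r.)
h(y) = y^3 + 6*y^2 + 4*y - 1

Identify coefficients: p = -6, q = -5, r = -1.
Plug into h(y) = y^3 - p y^2 - 4 r y + (4 p r - q^2):
  h(y) = y^3 - (-6) y^2 - 4*(-1) y + (4*(-6)*(-1) - (-5)^2)
       = y^3 + (6) y^2 + (4) y + (-1).
Simplifying: h(y) = y^3 + 6*y^2 + 4*y - 1.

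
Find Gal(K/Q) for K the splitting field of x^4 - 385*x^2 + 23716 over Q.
Gal(K/Q) = Z/2Z (cyclic of order 2)

f factors as (x^2 - 77)(x^2 - 308), so the splitting field is K = Q(sqrt(77), sqrt(308)). The squarefree part of 77 is 77 and the squarefree part of 308 is also 77, so sqrt(77) and sqrt(308) are both rational multiples of sqrt(77). Hence Q(sqrt(77)) = Q(sqrt(308)) = Q(sqrt(77)), and the splitting field collapses to a single degree-2 extension with Galois group Z/2Z.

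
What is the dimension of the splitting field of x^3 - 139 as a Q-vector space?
[K:Q] = 6

x^3 - 139 has one real root r = 139^(1/3) and two complex roots r*zeta_3, r*zeta_3^2 where zeta_3 = e^(2*pi*i/3). The splitting field is Q(r, zeta_3). [Q(r):Q] = 3 and [Q(zeta_3):Q] = 2 with gcd = 1, so [Q(r, zeta_3):Q] = 3 * 2 = 6.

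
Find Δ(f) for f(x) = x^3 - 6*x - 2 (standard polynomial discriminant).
Δ = 756

For a depressed cubic x^3 + p x + q the discriminant is Δ = -4 p^3 - 27 q^2 = -4*(-6)^3 - 27*(-2)^2 = 864 - 108 = 756.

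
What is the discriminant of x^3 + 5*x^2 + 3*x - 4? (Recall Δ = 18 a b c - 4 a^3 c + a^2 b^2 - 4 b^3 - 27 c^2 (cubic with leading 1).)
Δ = 605

For x^3 + a x^2 + b x + c the discriminant is Δ = 18 a b c - 4 a^3 c + a^2 b^2 - 4 b^3 - 27 c^2.
Plug a = 5, b = 3, c = -4:
  18*(5)*(3)*(-4) - 4*(5)^3*(-4) + (5)^2*(3)^2 - 4*(3)^3 - 27*(-4)^2
  = -1080 + (2000) + 225 + (-108) + (-432)
  = 605.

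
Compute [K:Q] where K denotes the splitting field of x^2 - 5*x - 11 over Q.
[K:Q] = 2

The discriminant of x^2 + (-5)*x + (-11) is b^2 - 4c = 25 - (-44) = 69. Since 69 is not a perfect square in Q, the polynomial is irreducible over Q. Its two roots generate a degree-2 extension, so [K:Q] = 2.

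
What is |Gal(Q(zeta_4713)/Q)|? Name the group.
|Gal(Q(zeta_4713)/Q)| = phi(4713) = 3140; group ≅ (Z/4713Z)^* ≅ Z/2Z × Z/1570Z

The n-th cyclotomic polynomial Φ_4713(x) is the minimal polynomial of zeta_4713 over Q and has degree phi(4713) = 3140. So Q(zeta_4713) is a degree-3140 Galois extension with Galois group (Z/4713Z)^*. By CRT, (Z/4713Z)^* ≅ (Z/3Z)^* × (Z/1571Z)^*. Each prime-power unit group is (Z/3Z)^* ≅ Z/2Z; (Z/1571Z)^* ≅ Z/1570Z. Hence Gal(Q(zeta_4713)/Q) ≅ Z/2Z × Z/1570Z.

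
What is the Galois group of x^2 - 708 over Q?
Gal(K/Q) = Z/2Z (cyclic of order 2)

x^2 - 708 is irreducible over Q since 708 is not a rational square. The splitting field Q(sqrt(708)) has degree 2 over Q, and its unique nontrivial automorphism is sqrt(708) ↦ -sqrt(708). Hence Gal(Q(sqrt(708))/Q) = Z/2Z.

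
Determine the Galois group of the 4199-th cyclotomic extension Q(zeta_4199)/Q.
|Gal(Q(zeta_4199)/Q)| = phi(4199) = 3456; group ≅ (Z/4199Z)^* ≅ Z/12Z × Z/16Z × Z/18Z

The n-th cyclotomic polynomial Φ_4199(x) is the minimal polynomial of zeta_4199 over Q and has degree phi(4199) = 3456. So Q(zeta_4199) is a degree-3456 Galois extension with Galois group (Z/4199Z)^*. By CRT, (Z/4199Z)^* ≅ (Z/13Z)^* × (Z/17Z)^* × (Z/19Z)^*. Each prime-power unit group is (Z/13Z)^* ≅ Z/12Z; (Z/17Z)^* ≅ Z/16Z; (Z/19Z)^* ≅ Z/18Z. Hence Gal(Q(zeta_4199)/Q) ≅ Z/12Z × Z/16Z × Z/18Z.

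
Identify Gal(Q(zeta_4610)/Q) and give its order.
|Gal(Q(zeta_4610)/Q)| = phi(4610) = 1840; group ≅ (Z/4610Z)^* ≅ Z/4Z × Z/460Z

The n-th cyclotomic polynomial Φ_4610(x) is the minimal polynomial of zeta_4610 over Q and has degree phi(4610) = 1840. So Q(zeta_4610) is a degree-1840 Galois extension with Galois group (Z/4610Z)^*. By CRT, (Z/4610Z)^* ≅ (Z/2Z)^* × (Z/5Z)^* × (Z/461Z)^*. Each prime-power unit group is (Z/2Z)^* ≅ trivial group (order 1); (Z/5Z)^* ≅ Z/4Z; (Z/461Z)^* ≅ Z/460Z. Hence Gal(Q(zeta_4610)/Q) ≅ Z/4Z × Z/460Z.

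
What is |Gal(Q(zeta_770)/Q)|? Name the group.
|Gal(Q(zeta_770)/Q)| = phi(770) = 240; group ≅ (Z/770Z)^* ≅ Z/4Z × Z/6Z × Z/10Z

The n-th cyclotomic polynomial Φ_770(x) is the minimal polynomial of zeta_770 over Q and has degree phi(770) = 240. So Q(zeta_770) is a degree-240 Galois extension with Galois group (Z/770Z)^*. By CRT, (Z/770Z)^* ≅ (Z/2Z)^* × (Z/5Z)^* × (Z/7Z)^* × (Z/11Z)^*. Each prime-power unit group is (Z/2Z)^* ≅ trivial group (order 1); (Z/5Z)^* ≅ Z/4Z; (Z/7Z)^* ≅ Z/6Z; (Z/11Z)^* ≅ Z/10Z. Hence Gal(Q(zeta_770)/Q) ≅ Z/4Z × Z/6Z × Z/10Z.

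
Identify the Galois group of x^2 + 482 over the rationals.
Gal(K/Q) = Z/2Z (cyclic of order 2)

x^2 + 482 is irreducible over Q since -482 is not a rational square. The splitting field Q(sqrt(-482)) has degree 2 over Q, and its unique nontrivial automorphism is sqrt(-482) ↦ -sqrt(-482). Hence Gal(Q(sqrt(-482))/Q) = Z/2Z.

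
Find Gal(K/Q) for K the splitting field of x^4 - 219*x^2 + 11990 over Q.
Gal(K/Q) = V_4 (Klein four-group, Z/2Z × Z/2Z)

f factors as (x^2 - 109)(x^2 - 110), so the splitting field is K = Q(sqrt(109), sqrt(110)). The elements 109, 110, 11990 are all non-squares in Q, so sqrt(109) and sqrt(110) generate independent quadratic extensions. Thus [K:Q] = 4 and Gal(K/Q) is generated by the two order-2 automorphisms sqrt(109) ↦ -sqrt(109) and sqrt(110) ↦ -sqrt(110), giving V_4.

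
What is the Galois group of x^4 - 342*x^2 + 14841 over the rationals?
Gal(K/Q) = V_4 (Klein four-group, Z/2Z × Z/2Z)

f factors as (x^2 - 51)(x^2 - 291), so the splitting field is K = Q(sqrt(51), sqrt(291)). The elements 51, 291, 14841 are all non-squares in Q, so sqrt(51) and sqrt(291) generate independent quadratic extensions. Thus [K:Q] = 4 and Gal(K/Q) is generated by the two order-2 automorphisms sqrt(51) ↦ -sqrt(51) and sqrt(291) ↦ -sqrt(291), giving V_4.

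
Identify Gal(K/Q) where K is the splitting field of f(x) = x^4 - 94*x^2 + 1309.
Gal(K/Q) = V_4 (Klein four-group, Z/2Z × Z/2Z)

f factors as (x^2 - 77)(x^2 - 17), so the splitting field is K = Q(sqrt(77), sqrt(17)). The elements 77, 17, 1309 are all non-squares in Q, so sqrt(77) and sqrt(17) generate independent quadratic extensions. Thus [K:Q] = 4 and Gal(K/Q) is generated by the two order-2 automorphisms sqrt(77) ↦ -sqrt(77) and sqrt(17) ↦ -sqrt(17), giving V_4.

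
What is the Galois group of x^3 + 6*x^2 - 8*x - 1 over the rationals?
Gal(K/Q) = S_3 (symmetric group of order 6)

Compute the discriminant of x^3 + (6)*x^2 + (-8)*x + (-1): Δ = 6053. Since Δ is not a rational square, the Galois group is not contained in A_3; it must be the full S_3 (irreducibility of the cubic rules out anything smaller).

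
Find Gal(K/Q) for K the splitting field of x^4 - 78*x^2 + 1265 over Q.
Gal(K/Q) = V_4 (Klein four-group, Z/2Z × Z/2Z)

f factors as (x^2 - 55)(x^2 - 23), so the splitting field is K = Q(sqrt(55), sqrt(23)). The elements 55, 23, 1265 are all non-squares in Q, so sqrt(55) and sqrt(23) generate independent quadratic extensions. Thus [K:Q] = 4 and Gal(K/Q) is generated by the two order-2 automorphisms sqrt(55) ↦ -sqrt(55) and sqrt(23) ↦ -sqrt(23), giving V_4.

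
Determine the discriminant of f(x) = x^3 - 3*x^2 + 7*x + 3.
Δ = -1984

For x^3 + a x^2 + b x + c the discriminant is Δ = 18 a b c - 4 a^3 c + a^2 b^2 - 4 b^3 - 27 c^2.
Plug a = -3, b = 7, c = 3:
  18*(-3)*(7)*(3) - 4*(-3)^3*(3) + (-3)^2*(7)^2 - 4*(7)^3 - 27*(3)^2
  = -1134 + (324) + 441 + (-1372) + (-243)
  = -1984.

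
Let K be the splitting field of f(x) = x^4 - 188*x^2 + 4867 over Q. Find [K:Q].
[K:Q] = 4

f factors as (x^2 - 31)(x^2 - 157); the splitting field is K = Q(sqrt(31), sqrt(157)). Since 31, 157, and 4867 are all non-squares in Q, the three subfields Q(sqrt(31)), Q(sqrt(157)), Q(sqrt(4867)) are distinct degree-2 extensions, so [K:Q] = 4 (Klein four Galois group).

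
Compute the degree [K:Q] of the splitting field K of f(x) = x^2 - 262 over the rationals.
[K:Q] = 2

The polynomial x^2 - 262 is irreducible over Q since 262 is not a perfect square. Its splitting field is Q(sqrt(262)), which has degree 2 over Q.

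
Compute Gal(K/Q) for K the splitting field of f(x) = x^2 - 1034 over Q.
Gal(K/Q) = Z/2Z (cyclic of order 2)

x^2 - 1034 is irreducible over Q since 1034 is not a rational square. The splitting field Q(sqrt(1034)) has degree 2 over Q, and its unique nontrivial automorphism is sqrt(1034) ↦ -sqrt(1034). Hence Gal(Q(sqrt(1034))/Q) = Z/2Z.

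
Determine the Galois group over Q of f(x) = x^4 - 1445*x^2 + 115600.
Gal(K/Q) = Z/2Z (cyclic of order 2)

f factors as (x^2 - 1360)(x^2 - 85), so the splitting field is K = Q(sqrt(1360), sqrt(85)). The squarefree part of 1360 is 85 and the squarefree part of 85 is also 85, so sqrt(1360) and sqrt(85) are both rational multiples of sqrt(85). Hence Q(sqrt(1360)) = Q(sqrt(85)) = Q(sqrt(85)), and the splitting field collapses to a single degree-2 extension with Galois group Z/2Z.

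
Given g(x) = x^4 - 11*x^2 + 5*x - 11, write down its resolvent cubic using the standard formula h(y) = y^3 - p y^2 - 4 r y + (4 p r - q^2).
h(y) = y^3 + 11*y^2 + 44*y + 459

Identify coefficients: p = -11, q = 5, r = -11.
Plug into h(y) = y^3 - p y^2 - 4 r y + (4 p r - q^2):
  h(y) = y^3 - (-11) y^2 - 4*(-11) y + (4*(-11)*(-11) - (5)^2)
       = y^3 + (11) y^2 + (44) y + (459).
Simplifying: h(y) = y^3 + 11*y^2 + 44*y + 459.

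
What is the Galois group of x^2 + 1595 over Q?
Gal(K/Q) = Z/2Z (cyclic of order 2)

x^2 + 1595 is irreducible over Q since -1595 is not a rational square. The splitting field Q(sqrt(-1595)) has degree 2 over Q, and its unique nontrivial automorphism is sqrt(-1595) ↦ -sqrt(-1595). Hence Gal(Q(sqrt(-1595))/Q) = Z/2Z.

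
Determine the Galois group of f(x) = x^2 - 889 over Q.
Gal(K/Q) = Z/2Z (cyclic of order 2)

x^2 - 889 is irreducible over Q since 889 is not a rational square. The splitting field Q(sqrt(889)) has degree 2 over Q, and its unique nontrivial automorphism is sqrt(889) ↦ -sqrt(889). Hence Gal(Q(sqrt(889))/Q) = Z/2Z.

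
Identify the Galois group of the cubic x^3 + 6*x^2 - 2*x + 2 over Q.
Gal(K/Q) = S_3 (symmetric group of order 6)

Compute the discriminant of x^3 + (6)*x^2 + (-2)*x + (2): Δ = -2092. Since Δ is not a rational square, the Galois group is not contained in A_3; it must be the full S_3 (irreducibility of the cubic rules out anything smaller).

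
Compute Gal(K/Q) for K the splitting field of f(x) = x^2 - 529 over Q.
Gal(K/Q) = trivial group (order 1)

x^2 - 529 factors as (x - 23)(x + 23) over Q, so its splitting field is Q itself and the Galois group is trivial.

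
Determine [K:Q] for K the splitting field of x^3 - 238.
[K:Q] = 6

x^3 - 238 has one real root r = 238^(1/3) and two complex roots r*zeta_3, r*zeta_3^2 where zeta_3 = e^(2*pi*i/3). The splitting field is Q(r, zeta_3). [Q(r):Q] = 3 and [Q(zeta_3):Q] = 2 with gcd = 1, so [Q(r, zeta_3):Q] = 3 * 2 = 6.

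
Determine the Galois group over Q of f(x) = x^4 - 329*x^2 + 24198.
Gal(K/Q) = V_4 (Klein four-group, Z/2Z × Z/2Z)

f factors as (x^2 - 111)(x^2 - 218), so the splitting field is K = Q(sqrt(111), sqrt(218)). The elements 111, 218, 24198 are all non-squares in Q, so sqrt(111) and sqrt(218) generate independent quadratic extensions. Thus [K:Q] = 4 and Gal(K/Q) is generated by the two order-2 automorphisms sqrt(111) ↦ -sqrt(111) and sqrt(218) ↦ -sqrt(218), giving V_4.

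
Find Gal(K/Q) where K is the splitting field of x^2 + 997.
Gal(K/Q) = Z/2Z (cyclic of order 2)

x^2 + 997 is irreducible over Q since -997 is not a rational square. The splitting field Q(sqrt(-997)) has degree 2 over Q, and its unique nontrivial automorphism is sqrt(-997) ↦ -sqrt(-997). Hence Gal(Q(sqrt(-997))/Q) = Z/2Z.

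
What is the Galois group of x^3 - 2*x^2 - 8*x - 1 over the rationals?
Gal(K/Q) = S_3 (symmetric group of order 6)

Compute the discriminant of x^3 + (-2)*x^2 + (-8)*x + (-1): Δ = 1957. Since Δ is not a rational square, the Galois group is not contained in A_3; it must be the full S_3 (irreducibility of the cubic rules out anything smaller).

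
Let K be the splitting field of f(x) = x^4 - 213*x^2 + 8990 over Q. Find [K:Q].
[K:Q] = 4

f factors as (x^2 - 58)(x^2 - 155); the splitting field is K = Q(sqrt(58), sqrt(155)). Since 58, 155, and 8990 are all non-squares in Q, the three subfields Q(sqrt(58)), Q(sqrt(155)), Q(sqrt(8990)) are distinct degree-2 extensions, so [K:Q] = 4 (Klein four Galois group).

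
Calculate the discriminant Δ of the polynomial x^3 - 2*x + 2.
Δ = -76

For x^3 + a x^2 + b x + c the discriminant is Δ = 18 a b c - 4 a^3 c + a^2 b^2 - 4 b^3 - 27 c^2.
Plug a = 0, b = -2, c = 2:
  18*(0)*(-2)*(2) - 4*(0)^3*(2) + (0)^2*(-2)^2 - 4*(-2)^3 - 27*(2)^2
  = 0 + (0) + 0 + (32) + (-108)
  = -76.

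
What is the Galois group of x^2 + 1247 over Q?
Gal(K/Q) = Z/2Z (cyclic of order 2)

x^2 + 1247 is irreducible over Q since -1247 is not a rational square. The splitting field Q(sqrt(-1247)) has degree 2 over Q, and its unique nontrivial automorphism is sqrt(-1247) ↦ -sqrt(-1247). Hence Gal(Q(sqrt(-1247))/Q) = Z/2Z.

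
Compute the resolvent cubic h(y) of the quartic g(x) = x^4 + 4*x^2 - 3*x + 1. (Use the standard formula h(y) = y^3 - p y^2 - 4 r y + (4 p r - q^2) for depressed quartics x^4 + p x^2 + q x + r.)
h(y) = y^3 - 4*y^2 - 4*y + 7

Identify coefficients: p = 4, q = -3, r = 1.
Plug into h(y) = y^3 - p y^2 - 4 r y + (4 p r - q^2):
  h(y) = y^3 - (4) y^2 - 4*(1) y + (4*(4)*(1) - (-3)^2)
       = y^3 + (-4) y^2 + (-4) y + (7).
Simplifying: h(y) = y^3 - 4*y^2 - 4*y + 7.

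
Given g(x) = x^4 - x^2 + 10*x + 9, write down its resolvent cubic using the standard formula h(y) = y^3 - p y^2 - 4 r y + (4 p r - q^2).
h(y) = y^3 + y^2 - 36*y - 136

Identify coefficients: p = -1, q = 10, r = 9.
Plug into h(y) = y^3 - p y^2 - 4 r y + (4 p r - q^2):
  h(y) = y^3 - (-1) y^2 - 4*(9) y + (4*(-1)*(9) - (10)^2)
       = y^3 + (1) y^2 + (-36) y + (-136).
Simplifying: h(y) = y^3 + y^2 - 36*y - 136.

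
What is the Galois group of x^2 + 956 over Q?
Gal(K/Q) = Z/2Z (cyclic of order 2)

x^2 + 956 is irreducible over Q since -956 is not a rational square. The splitting field Q(sqrt(-956)) has degree 2 over Q, and its unique nontrivial automorphism is sqrt(-956) ↦ -sqrt(-956). Hence Gal(Q(sqrt(-956))/Q) = Z/2Z.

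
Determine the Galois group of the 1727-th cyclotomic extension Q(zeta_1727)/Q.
|Gal(Q(zeta_1727)/Q)| = phi(1727) = 1560; group ≅ (Z/1727Z)^* ≅ Z/10Z × Z/156Z

The n-th cyclotomic polynomial Φ_1727(x) is the minimal polynomial of zeta_1727 over Q and has degree phi(1727) = 1560. So Q(zeta_1727) is a degree-1560 Galois extension with Galois group (Z/1727Z)^*. By CRT, (Z/1727Z)^* ≅ (Z/11Z)^* × (Z/157Z)^*. Each prime-power unit group is (Z/11Z)^* ≅ Z/10Z; (Z/157Z)^* ≅ Z/156Z. Hence Gal(Q(zeta_1727)/Q) ≅ Z/10Z × Z/156Z.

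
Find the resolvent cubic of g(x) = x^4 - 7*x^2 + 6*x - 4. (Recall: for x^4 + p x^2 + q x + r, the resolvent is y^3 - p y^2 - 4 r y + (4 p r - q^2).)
h(y) = y^3 + 7*y^2 + 16*y + 76

Identify coefficients: p = -7, q = 6, r = -4.
Plug into h(y) = y^3 - p y^2 - 4 r y + (4 p r - q^2):
  h(y) = y^3 - (-7) y^2 - 4*(-4) y + (4*(-7)*(-4) - (6)^2)
       = y^3 + (7) y^2 + (16) y + (76).
Simplifying: h(y) = y^3 + 7*y^2 + 16*y + 76.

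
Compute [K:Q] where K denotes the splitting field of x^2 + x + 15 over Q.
[K:Q] = 2

The discriminant of x^2 + (1)*x + (15) is b^2 - 4c = 1 - (60) = -59. Since -59 is not a perfect square in Q, the polynomial is irreducible over Q. Its two roots generate a degree-2 extension, so [K:Q] = 2.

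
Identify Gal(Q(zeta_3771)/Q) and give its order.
|Gal(Q(zeta_3771)/Q)| = phi(3771) = 2508; group ≅ (Z/3771Z)^* ≅ Z/6Z × Z/418Z

The n-th cyclotomic polynomial Φ_3771(x) is the minimal polynomial of zeta_3771 over Q and has degree phi(3771) = 2508. So Q(zeta_3771) is a degree-2508 Galois extension with Galois group (Z/3771Z)^*. By CRT, (Z/3771Z)^* ≅ (Z/9Z)^* × (Z/419Z)^*. Each prime-power unit group is (Z/9Z)^* ≅ Z/6Z; (Z/419Z)^* ≅ Z/418Z. Hence Gal(Q(zeta_3771)/Q) ≅ Z/6Z × Z/418Z.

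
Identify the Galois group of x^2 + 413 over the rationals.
Gal(K/Q) = Z/2Z (cyclic of order 2)

x^2 + 413 is irreducible over Q since -413 is not a rational square. The splitting field Q(sqrt(-413)) has degree 2 over Q, and its unique nontrivial automorphism is sqrt(-413) ↦ -sqrt(-413). Hence Gal(Q(sqrt(-413))/Q) = Z/2Z.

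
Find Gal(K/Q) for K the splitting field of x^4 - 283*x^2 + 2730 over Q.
Gal(K/Q) = V_4 (Klein four-group, Z/2Z × Z/2Z)

f factors as (x^2 - 273)(x^2 - 10), so the splitting field is K = Q(sqrt(273), sqrt(10)). The elements 273, 10, 2730 are all non-squares in Q, so sqrt(273) and sqrt(10) generate independent quadratic extensions. Thus [K:Q] = 4 and Gal(K/Q) is generated by the two order-2 automorphisms sqrt(273) ↦ -sqrt(273) and sqrt(10) ↦ -sqrt(10), giving V_4.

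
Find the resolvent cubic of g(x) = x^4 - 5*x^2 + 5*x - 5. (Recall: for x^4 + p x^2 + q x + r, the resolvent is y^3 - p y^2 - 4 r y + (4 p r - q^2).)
h(y) = y^3 + 5*y^2 + 20*y + 75

Identify coefficients: p = -5, q = 5, r = -5.
Plug into h(y) = y^3 - p y^2 - 4 r y + (4 p r - q^2):
  h(y) = y^3 - (-5) y^2 - 4*(-5) y + (4*(-5)*(-5) - (5)^2)
       = y^3 + (5) y^2 + (20) y + (75).
Simplifying: h(y) = y^3 + 5*y^2 + 20*y + 75.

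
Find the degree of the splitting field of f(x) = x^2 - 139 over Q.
[K:Q] = 2

The polynomial x^2 - 139 is irreducible over Q since 139 is not a perfect square. Its splitting field is Q(sqrt(139)), which has degree 2 over Q.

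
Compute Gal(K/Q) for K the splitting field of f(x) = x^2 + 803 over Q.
Gal(K/Q) = Z/2Z (cyclic of order 2)

x^2 + 803 is irreducible over Q since -803 is not a rational square. The splitting field Q(sqrt(-803)) has degree 2 over Q, and its unique nontrivial automorphism is sqrt(-803) ↦ -sqrt(-803). Hence Gal(Q(sqrt(-803))/Q) = Z/2Z.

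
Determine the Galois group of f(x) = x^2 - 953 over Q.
Gal(K/Q) = Z/2Z (cyclic of order 2)

x^2 - 953 is irreducible over Q since 953 is not a rational square. The splitting field Q(sqrt(953)) has degree 2 over Q, and its unique nontrivial automorphism is sqrt(953) ↦ -sqrt(953). Hence Gal(Q(sqrt(953))/Q) = Z/2Z.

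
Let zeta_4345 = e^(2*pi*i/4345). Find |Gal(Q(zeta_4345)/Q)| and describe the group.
|Gal(Q(zeta_4345)/Q)| = phi(4345) = 3120; group ≅ (Z/4345Z)^* ≅ Z/4Z × Z/10Z × Z/78Z

The n-th cyclotomic polynomial Φ_4345(x) is the minimal polynomial of zeta_4345 over Q and has degree phi(4345) = 3120. So Q(zeta_4345) is a degree-3120 Galois extension with Galois group (Z/4345Z)^*. By CRT, (Z/4345Z)^* ≅ (Z/5Z)^* × (Z/11Z)^* × (Z/79Z)^*. Each prime-power unit group is (Z/5Z)^* ≅ Z/4Z; (Z/11Z)^* ≅ Z/10Z; (Z/79Z)^* ≅ Z/78Z. Hence Gal(Q(zeta_4345)/Q) ≅ Z/4Z × Z/10Z × Z/78Z.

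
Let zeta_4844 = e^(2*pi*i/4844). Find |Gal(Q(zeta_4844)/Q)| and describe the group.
|Gal(Q(zeta_4844)/Q)| = phi(4844) = 2064; group ≅ (Z/4844Z)^* ≅ Z/2Z × Z/6Z × Z/172Z

The n-th cyclotomic polynomial Φ_4844(x) is the minimal polynomial of zeta_4844 over Q and has degree phi(4844) = 2064. So Q(zeta_4844) is a degree-2064 Galois extension with Galois group (Z/4844Z)^*. By CRT, (Z/4844Z)^* ≅ (Z/4Z)^* × (Z/7Z)^* × (Z/173Z)^*. Each prime-power unit group is (Z/4Z)^* ≅ Z/2Z; (Z/7Z)^* ≅ Z/6Z; (Z/173Z)^* ≅ Z/172Z. Hence Gal(Q(zeta_4844)/Q) ≅ Z/2Z × Z/6Z × Z/172Z.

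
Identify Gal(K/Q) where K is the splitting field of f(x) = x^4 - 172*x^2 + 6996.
Gal(K/Q) = V_4 (Klein four-group, Z/2Z × Z/2Z)

f factors as (x^2 - 106)(x^2 - 66), so the splitting field is K = Q(sqrt(106), sqrt(66)). The elements 106, 66, 6996 are all non-squares in Q, so sqrt(106) and sqrt(66) generate independent quadratic extensions. Thus [K:Q] = 4 and Gal(K/Q) is generated by the two order-2 automorphisms sqrt(106) ↦ -sqrt(106) and sqrt(66) ↦ -sqrt(66), giving V_4.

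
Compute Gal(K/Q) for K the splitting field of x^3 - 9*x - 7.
Gal(K/Q) = S_3 (symmetric group of order 6)

Compute the discriminant of x^3 + (0)*x^2 + (-9)*x + (-7): Δ = 1593. Since Δ is not a rational square, the Galois group is not contained in A_3; it must be the full S_3 (irreducibility of the cubic rules out anything smaller).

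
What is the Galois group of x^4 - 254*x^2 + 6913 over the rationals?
Gal(K/Q) = V_4 (Klein four-group, Z/2Z × Z/2Z)

f factors as (x^2 - 223)(x^2 - 31), so the splitting field is K = Q(sqrt(223), sqrt(31)). The elements 223, 31, 6913 are all non-squares in Q, so sqrt(223) and sqrt(31) generate independent quadratic extensions. Thus [K:Q] = 4 and Gal(K/Q) is generated by the two order-2 automorphisms sqrt(223) ↦ -sqrt(223) and sqrt(31) ↦ -sqrt(31), giving V_4.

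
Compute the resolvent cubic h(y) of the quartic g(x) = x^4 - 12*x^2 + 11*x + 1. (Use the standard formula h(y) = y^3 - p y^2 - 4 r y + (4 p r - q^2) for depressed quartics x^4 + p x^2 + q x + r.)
h(y) = y^3 + 12*y^2 - 4*y - 169

Identify coefficients: p = -12, q = 11, r = 1.
Plug into h(y) = y^3 - p y^2 - 4 r y + (4 p r - q^2):
  h(y) = y^3 - (-12) y^2 - 4*(1) y + (4*(-12)*(1) - (11)^2)
       = y^3 + (12) y^2 + (-4) y + (-169).
Simplifying: h(y) = y^3 + 12*y^2 - 4*y - 169.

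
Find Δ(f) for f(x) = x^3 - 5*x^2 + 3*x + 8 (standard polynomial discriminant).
Δ = 229

For x^3 + a x^2 + b x + c the discriminant is Δ = 18 a b c - 4 a^3 c + a^2 b^2 - 4 b^3 - 27 c^2.
Plug a = -5, b = 3, c = 8:
  18*(-5)*(3)*(8) - 4*(-5)^3*(8) + (-5)^2*(3)^2 - 4*(3)^3 - 27*(8)^2
  = -2160 + (4000) + 225 + (-108) + (-1728)
  = 229.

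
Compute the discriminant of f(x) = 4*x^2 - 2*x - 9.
Δ = 148

For a quadratic a x^2 + b x + c the discriminant is Δ = b^2 - 4ac = (-2)^2 - 4*(4)*(-9) = 4 - (-144) = 148.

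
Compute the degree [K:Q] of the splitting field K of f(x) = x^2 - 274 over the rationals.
[K:Q] = 2

The polynomial x^2 - 274 is irreducible over Q since 274 is not a perfect square. Its splitting field is Q(sqrt(274)), which has degree 2 over Q.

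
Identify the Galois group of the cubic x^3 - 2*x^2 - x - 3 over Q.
Gal(K/Q) = S_3 (symmetric group of order 6)

Compute the discriminant of x^3 + (-2)*x^2 + (-1)*x + (-3): Δ = -439. Since Δ is not a rational square, the Galois group is not contained in A_3; it must be the full S_3 (irreducibility of the cubic rules out anything smaller).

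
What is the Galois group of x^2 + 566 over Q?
Gal(K/Q) = Z/2Z (cyclic of order 2)

x^2 + 566 is irreducible over Q since -566 is not a rational square. The splitting field Q(sqrt(-566)) has degree 2 over Q, and its unique nontrivial automorphism is sqrt(-566) ↦ -sqrt(-566). Hence Gal(Q(sqrt(-566))/Q) = Z/2Z.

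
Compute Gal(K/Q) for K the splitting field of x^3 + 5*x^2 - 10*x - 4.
Gal(K/Q) = S_3 (symmetric group of order 6)

Compute the discriminant of x^3 + (5)*x^2 + (-10)*x + (-4): Δ = 11668. Since Δ is not a rational square, the Galois group is not contained in A_3; it must be the full S_3 (irreducibility of the cubic rules out anything smaller).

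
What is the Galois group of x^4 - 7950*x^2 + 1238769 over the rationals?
Gal(K/Q) = Z/2Z (cyclic of order 2)

f factors as (x^2 - 159)(x^2 - 7791), so the splitting field is K = Q(sqrt(159), sqrt(7791)). The squarefree part of 159 is 159 and the squarefree part of 7791 is also 159, so sqrt(159) and sqrt(7791) are both rational multiples of sqrt(159). Hence Q(sqrt(159)) = Q(sqrt(7791)) = Q(sqrt(159)), and the splitting field collapses to a single degree-2 extension with Galois group Z/2Z.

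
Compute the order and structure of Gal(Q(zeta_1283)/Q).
|Gal(Q(zeta_1283)/Q)| = phi(1283) = 1282; group ≅ (Z/1283Z)^* ≅ Z/1282Z

The n-th cyclotomic polynomial Φ_1283(x) is the minimal polynomial of zeta_1283 over Q and has degree phi(1283) = 1282. So Q(zeta_1283) is a degree-1282 Galois extension with Galois group (Z/1283Z)^*. (Z/1283Z)^* is cyclic since 1283 is an odd prime power (or 4). Hence Gal(Q(zeta_1283)/Q) ≅ Z/1282Z.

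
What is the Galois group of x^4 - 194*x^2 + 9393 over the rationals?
Gal(K/Q) = V_4 (Klein four-group, Z/2Z × Z/2Z)

f factors as (x^2 - 101)(x^2 - 93), so the splitting field is K = Q(sqrt(101), sqrt(93)). The elements 101, 93, 9393 are all non-squares in Q, so sqrt(101) and sqrt(93) generate independent quadratic extensions. Thus [K:Q] = 4 and Gal(K/Q) is generated by the two order-2 automorphisms sqrt(101) ↦ -sqrt(101) and sqrt(93) ↦ -sqrt(93), giving V_4.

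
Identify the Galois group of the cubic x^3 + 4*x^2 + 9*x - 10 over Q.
Gal(K/Q) = S_3 (symmetric group of order 6)

Compute the discriminant of x^3 + (4)*x^2 + (9)*x + (-10): Δ = -8240. Since Δ is not a rational square, the Galois group is not contained in A_3; it must be the full S_3 (irreducibility of the cubic rules out anything smaller).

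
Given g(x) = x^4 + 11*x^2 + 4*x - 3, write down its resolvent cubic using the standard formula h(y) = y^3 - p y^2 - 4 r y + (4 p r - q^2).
h(y) = y^3 - 11*y^2 + 12*y - 148

Identify coefficients: p = 11, q = 4, r = -3.
Plug into h(y) = y^3 - p y^2 - 4 r y + (4 p r - q^2):
  h(y) = y^3 - (11) y^2 - 4*(-3) y + (4*(11)*(-3) - (4)^2)
       = y^3 + (-11) y^2 + (12) y + (-148).
Simplifying: h(y) = y^3 - 11*y^2 + 12*y - 148.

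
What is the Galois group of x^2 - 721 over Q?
Gal(K/Q) = Z/2Z (cyclic of order 2)

x^2 - 721 is irreducible over Q since 721 is not a rational square. The splitting field Q(sqrt(721)) has degree 2 over Q, and its unique nontrivial automorphism is sqrt(721) ↦ -sqrt(721). Hence Gal(Q(sqrt(721))/Q) = Z/2Z.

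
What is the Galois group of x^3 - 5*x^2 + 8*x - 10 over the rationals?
Gal(K/Q) = S_3 (symmetric group of order 6)

Compute the discriminant of x^3 + (-5)*x^2 + (8)*x + (-10): Δ = -948. Since Δ is not a rational square, the Galois group is not contained in A_3; it must be the full S_3 (irreducibility of the cubic rules out anything smaller).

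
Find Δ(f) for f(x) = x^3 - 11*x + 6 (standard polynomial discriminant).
Δ = 4352

For a depressed cubic x^3 + p x + q the discriminant is Δ = -4 p^3 - 27 q^2 = -4*(-11)^3 - 27*(6)^2 = 5324 - 972 = 4352.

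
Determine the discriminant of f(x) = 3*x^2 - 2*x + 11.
Δ = -128

For a quadratic a x^2 + b x + c the discriminant is Δ = b^2 - 4ac = (-2)^2 - 4*(3)*(11) = 4 - (132) = -128.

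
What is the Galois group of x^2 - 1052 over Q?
Gal(K/Q) = Z/2Z (cyclic of order 2)

x^2 - 1052 is irreducible over Q since 1052 is not a rational square. The splitting field Q(sqrt(1052)) has degree 2 over Q, and its unique nontrivial automorphism is sqrt(1052) ↦ -sqrt(1052). Hence Gal(Q(sqrt(1052))/Q) = Z/2Z.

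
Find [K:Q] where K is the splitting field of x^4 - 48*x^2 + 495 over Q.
[K:Q] = 4

f factors as (x^2 - 33)(x^2 - 15); the splitting field is K = Q(sqrt(33), sqrt(15)). Since 33, 15, and 495 are all non-squares in Q, the three subfields Q(sqrt(33)), Q(sqrt(15)), Q(sqrt(495)) are distinct degree-2 extensions, so [K:Q] = 4 (Klein four Galois group).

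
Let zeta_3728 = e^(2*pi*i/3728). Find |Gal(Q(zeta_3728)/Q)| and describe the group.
|Gal(Q(zeta_3728)/Q)| = phi(3728) = 1856; group ≅ (Z/3728Z)^* ≅ Z/2Z × Z/4Z × Z/232Z

The n-th cyclotomic polynomial Φ_3728(x) is the minimal polynomial of zeta_3728 over Q and has degree phi(3728) = 1856. So Q(zeta_3728) is a degree-1856 Galois extension with Galois group (Z/3728Z)^*. By CRT, (Z/3728Z)^* ≅ (Z/16Z)^* × (Z/233Z)^*. Each prime-power unit group is (Z/16Z)^* ≅ Z/2Z × Z/4Z; (Z/233Z)^* ≅ Z/232Z. Hence Gal(Q(zeta_3728)/Q) ≅ Z/2Z × Z/4Z × Z/232Z.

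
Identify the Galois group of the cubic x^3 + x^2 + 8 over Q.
Gal(K/Q) = S_3 (symmetric group of order 6)

Compute the discriminant of x^3 + (1)*x^2 + (0)*x + (8): Δ = -1760. Since Δ is not a rational square, the Galois group is not contained in A_3; it must be the full S_3 (irreducibility of the cubic rules out anything smaller).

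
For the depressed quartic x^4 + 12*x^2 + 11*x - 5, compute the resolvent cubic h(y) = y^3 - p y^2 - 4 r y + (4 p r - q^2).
h(y) = y^3 - 12*y^2 + 20*y - 361

Identify coefficients: p = 12, q = 11, r = -5.
Plug into h(y) = y^3 - p y^2 - 4 r y + (4 p r - q^2):
  h(y) = y^3 - (12) y^2 - 4*(-5) y + (4*(12)*(-5) - (11)^2)
       = y^3 + (-12) y^2 + (20) y + (-361).
Simplifying: h(y) = y^3 - 12*y^2 + 20*y - 361.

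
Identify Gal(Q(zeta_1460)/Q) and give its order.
|Gal(Q(zeta_1460)/Q)| = phi(1460) = 576; group ≅ (Z/1460Z)^* ≅ Z/2Z × Z/4Z × Z/72Z

The n-th cyclotomic polynomial Φ_1460(x) is the minimal polynomial of zeta_1460 over Q and has degree phi(1460) = 576. So Q(zeta_1460) is a degree-576 Galois extension with Galois group (Z/1460Z)^*. By CRT, (Z/1460Z)^* ≅ (Z/4Z)^* × (Z/5Z)^* × (Z/73Z)^*. Each prime-power unit group is (Z/4Z)^* ≅ Z/2Z; (Z/5Z)^* ≅ Z/4Z; (Z/73Z)^* ≅ Z/72Z. Hence Gal(Q(zeta_1460)/Q) ≅ Z/2Z × Z/4Z × Z/72Z.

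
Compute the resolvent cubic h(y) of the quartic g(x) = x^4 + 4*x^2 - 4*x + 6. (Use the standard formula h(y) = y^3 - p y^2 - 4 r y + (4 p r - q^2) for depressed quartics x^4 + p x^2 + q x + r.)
h(y) = y^3 - 4*y^2 - 24*y + 80

Identify coefficients: p = 4, q = -4, r = 6.
Plug into h(y) = y^3 - p y^2 - 4 r y + (4 p r - q^2):
  h(y) = y^3 - (4) y^2 - 4*(6) y + (4*(4)*(6) - (-4)^2)
       = y^3 + (-4) y^2 + (-24) y + (80).
Simplifying: h(y) = y^3 - 4*y^2 - 24*y + 80.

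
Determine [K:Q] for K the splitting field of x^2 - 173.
[K:Q] = 2

The polynomial x^2 - 173 is irreducible over Q since 173 is not a perfect square. Its splitting field is Q(sqrt(173)), which has degree 2 over Q.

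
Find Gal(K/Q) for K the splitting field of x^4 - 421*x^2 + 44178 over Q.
Gal(K/Q) = V_4 (Klein four-group, Z/2Z × Z/2Z)

f factors as (x^2 - 222)(x^2 - 199), so the splitting field is K = Q(sqrt(222), sqrt(199)). The elements 222, 199, 44178 are all non-squares in Q, so sqrt(222) and sqrt(199) generate independent quadratic extensions. Thus [K:Q] = 4 and Gal(K/Q) is generated by the two order-2 automorphisms sqrt(222) ↦ -sqrt(222) and sqrt(199) ↦ -sqrt(199), giving V_4.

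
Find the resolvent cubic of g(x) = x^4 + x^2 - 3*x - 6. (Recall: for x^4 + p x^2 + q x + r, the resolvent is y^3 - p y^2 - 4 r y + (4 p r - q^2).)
h(y) = y^3 - y^2 + 24*y - 33

Identify coefficients: p = 1, q = -3, r = -6.
Plug into h(y) = y^3 - p y^2 - 4 r y + (4 p r - q^2):
  h(y) = y^3 - (1) y^2 - 4*(-6) y + (4*(1)*(-6) - (-3)^2)
       = y^3 + (-1) y^2 + (24) y + (-33).
Simplifying: h(y) = y^3 - y^2 + 24*y - 33.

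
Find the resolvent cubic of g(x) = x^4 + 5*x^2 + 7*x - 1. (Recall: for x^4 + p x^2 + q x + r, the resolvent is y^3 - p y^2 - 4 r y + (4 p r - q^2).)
h(y) = y^3 - 5*y^2 + 4*y - 69

Identify coefficients: p = 5, q = 7, r = -1.
Plug into h(y) = y^3 - p y^2 - 4 r y + (4 p r - q^2):
  h(y) = y^3 - (5) y^2 - 4*(-1) y + (4*(5)*(-1) - (7)^2)
       = y^3 + (-5) y^2 + (4) y + (-69).
Simplifying: h(y) = y^3 - 5*y^2 + 4*y - 69.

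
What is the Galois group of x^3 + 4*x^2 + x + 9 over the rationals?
Gal(K/Q) = S_3 (symmetric group of order 6)

Compute the discriminant of x^3 + (4)*x^2 + (1)*x + (9): Δ = -3831. Since Δ is not a rational square, the Galois group is not contained in A_3; it must be the full S_3 (irreducibility of the cubic rules out anything smaller).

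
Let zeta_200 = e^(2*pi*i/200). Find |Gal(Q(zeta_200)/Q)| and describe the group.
|Gal(Q(zeta_200)/Q)| = phi(200) = 80; group ≅ (Z/200Z)^* ≅ Z/2Z × Z/2Z × Z/20Z

The n-th cyclotomic polynomial Φ_200(x) is the minimal polynomial of zeta_200 over Q and has degree phi(200) = 80. So Q(zeta_200) is a degree-80 Galois extension with Galois group (Z/200Z)^*. By CRT, (Z/200Z)^* ≅ (Z/8Z)^* × (Z/25Z)^*. Each prime-power unit group is (Z/8Z)^* ≅ Z/2Z × Z/2Z; (Z/25Z)^* ≅ Z/20Z. Hence Gal(Q(zeta_200)/Q) ≅ Z/2Z × Z/2Z × Z/20Z.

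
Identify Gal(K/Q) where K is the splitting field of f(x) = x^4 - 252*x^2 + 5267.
Gal(K/Q) = V_4 (Klein four-group, Z/2Z × Z/2Z)

f factors as (x^2 - 229)(x^2 - 23), so the splitting field is K = Q(sqrt(229), sqrt(23)). The elements 229, 23, 5267 are all non-squares in Q, so sqrt(229) and sqrt(23) generate independent quadratic extensions. Thus [K:Q] = 4 and Gal(K/Q) is generated by the two order-2 automorphisms sqrt(229) ↦ -sqrt(229) and sqrt(23) ↦ -sqrt(23), giving V_4.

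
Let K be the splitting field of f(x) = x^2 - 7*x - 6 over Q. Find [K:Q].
[K:Q] = 2

The discriminant of x^2 + (-7)*x + (-6) is b^2 - 4c = 49 - (-24) = 73. Since 73 is not a perfect square in Q, the polynomial is irreducible over Q. Its two roots generate a degree-2 extension, so [K:Q] = 2.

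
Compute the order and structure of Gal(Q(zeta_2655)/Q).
|Gal(Q(zeta_2655)/Q)| = phi(2655) = 1392; group ≅ (Z/2655Z)^* ≅ Z/4Z × Z/6Z × Z/58Z

The n-th cyclotomic polynomial Φ_2655(x) is the minimal polynomial of zeta_2655 over Q and has degree phi(2655) = 1392. So Q(zeta_2655) is a degree-1392 Galois extension with Galois group (Z/2655Z)^*. By CRT, (Z/2655Z)^* ≅ (Z/9Z)^* × (Z/5Z)^* × (Z/59Z)^*. Each prime-power unit group is (Z/9Z)^* ≅ Z/6Z; (Z/5Z)^* ≅ Z/4Z; (Z/59Z)^* ≅ Z/58Z. Hence Gal(Q(zeta_2655)/Q) ≅ Z/4Z × Z/6Z × Z/58Z.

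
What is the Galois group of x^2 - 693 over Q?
Gal(K/Q) = Z/2Z (cyclic of order 2)

x^2 - 693 is irreducible over Q since 693 is not a rational square. The splitting field Q(sqrt(693)) has degree 2 over Q, and its unique nontrivial automorphism is sqrt(693) ↦ -sqrt(693). Hence Gal(Q(sqrt(693))/Q) = Z/2Z.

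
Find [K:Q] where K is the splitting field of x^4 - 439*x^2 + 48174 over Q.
[K:Q] = 4

f factors as (x^2 - 217)(x^2 - 222); the splitting field is K = Q(sqrt(217), sqrt(222)). Since 217, 222, and 48174 are all non-squares in Q, the three subfields Q(sqrt(217)), Q(sqrt(222)), Q(sqrt(48174)) are distinct degree-2 extensions, so [K:Q] = 4 (Klein four Galois group).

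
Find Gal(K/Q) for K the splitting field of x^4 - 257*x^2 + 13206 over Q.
Gal(K/Q) = V_4 (Klein four-group, Z/2Z × Z/2Z)

f factors as (x^2 - 186)(x^2 - 71), so the splitting field is K = Q(sqrt(186), sqrt(71)). The elements 186, 71, 13206 are all non-squares in Q, so sqrt(186) and sqrt(71) generate independent quadratic extensions. Thus [K:Q] = 4 and Gal(K/Q) is generated by the two order-2 automorphisms sqrt(186) ↦ -sqrt(186) and sqrt(71) ↦ -sqrt(71), giving V_4.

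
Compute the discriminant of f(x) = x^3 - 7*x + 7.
Δ = 49

For a depressed cubic x^3 + p x + q the discriminant is Δ = -4 p^3 - 27 q^2 = -4*(-7)^3 - 27*(7)^2 = 1372 - 1323 = 49.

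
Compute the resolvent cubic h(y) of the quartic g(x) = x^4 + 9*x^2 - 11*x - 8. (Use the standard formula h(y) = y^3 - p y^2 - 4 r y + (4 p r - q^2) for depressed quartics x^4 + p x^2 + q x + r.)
h(y) = y^3 - 9*y^2 + 32*y - 409

Identify coefficients: p = 9, q = -11, r = -8.
Plug into h(y) = y^3 - p y^2 - 4 r y + (4 p r - q^2):
  h(y) = y^3 - (9) y^2 - 4*(-8) y + (4*(9)*(-8) - (-11)^2)
       = y^3 + (-9) y^2 + (32) y + (-409).
Simplifying: h(y) = y^3 - 9*y^2 + 32*y - 409.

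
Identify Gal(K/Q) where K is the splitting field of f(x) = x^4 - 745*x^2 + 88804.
Gal(K/Q) = Z/2Z (cyclic of order 2)

f factors as (x^2 - 149)(x^2 - 596), so the splitting field is K = Q(sqrt(149), sqrt(596)). The squarefree part of 149 is 149 and the squarefree part of 596 is also 149, so sqrt(149) and sqrt(596) are both rational multiples of sqrt(149). Hence Q(sqrt(149)) = Q(sqrt(596)) = Q(sqrt(149)), and the splitting field collapses to a single degree-2 extension with Galois group Z/2Z.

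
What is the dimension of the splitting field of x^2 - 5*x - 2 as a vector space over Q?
[K:Q] = 2

The discriminant of x^2 + (-5)*x + (-2) is b^2 - 4c = 25 - (-8) = 33. Since 33 is not a perfect square in Q, the polynomial is irreducible over Q. Its two roots generate a degree-2 extension, so [K:Q] = 2.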